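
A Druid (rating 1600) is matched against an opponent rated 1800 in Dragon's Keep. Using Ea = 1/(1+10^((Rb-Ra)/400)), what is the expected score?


Elo expected score: Ea = 1/(1 + 10^((Rb-Ra)/400))
Rb - Ra = 1800 - 1600 = 200
(Rb-Ra)/400 = 200/400 = 0.5
10^0.5 = 3.162278
Ea = 1/(1 + 3.162278) = 1/4.162278 = 0.2403

0.2403


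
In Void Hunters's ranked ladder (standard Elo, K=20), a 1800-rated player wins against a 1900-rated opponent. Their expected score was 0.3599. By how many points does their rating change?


Elo update: delta = K * (S - Ea), where S = 1 (wins)
S - Ea = 1 - 0.3599 = 0.6401
Rating change = 20 * 0.6401
= 12.80

12.80 rating points


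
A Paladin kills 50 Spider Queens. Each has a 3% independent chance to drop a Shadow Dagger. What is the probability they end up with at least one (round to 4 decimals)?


P(at least one) = 1 - P(none) = 1 - (1-p)^n
p = 3/100 = 0.03
1 - p = 0.97
(1 - p)^50 = 0.97^50 = 0.218065
P(at least one) = 1 - 0.218065 = 0.7819

0.7819


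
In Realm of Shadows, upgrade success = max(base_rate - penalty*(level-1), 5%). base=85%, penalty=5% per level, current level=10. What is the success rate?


raw_rate = 85 - 5 * (10 - 1)
= 85 - 5 * 9
= 85 - 45
= 40
Apply floor: max(40, 5) = 40%

40%


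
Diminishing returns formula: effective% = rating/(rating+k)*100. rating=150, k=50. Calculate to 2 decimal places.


effective% = rating / (rating + k) * 100
= 150 / (150 + 50) * 100
= 150 / 200 * 100
= 0.75 * 100
= 75.00%

75.00%


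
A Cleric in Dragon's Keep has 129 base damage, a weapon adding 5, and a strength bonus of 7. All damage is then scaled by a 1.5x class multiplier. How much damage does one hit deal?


Sum base + weapon + str = 129 + 5 + 7 = 141
Multiply by 1.5:
141 * 1.5 = 211.5

211.5 damage


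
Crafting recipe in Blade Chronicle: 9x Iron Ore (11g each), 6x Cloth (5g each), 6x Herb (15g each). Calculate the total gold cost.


Cost breakdown:
  Iron Ore: 9 * 11 = 99
  Cloth: 6 * 5 = 30
  Herb: 6 * 15 = 90
Total = 99 + 30 + 90 = 219

219 gold


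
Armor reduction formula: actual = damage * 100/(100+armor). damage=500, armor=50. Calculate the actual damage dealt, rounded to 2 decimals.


actual = 500 * 100 / (100 + 50)
= 500 * 100 / 150
= 50000 / 150
= 333.33

333.33 damage


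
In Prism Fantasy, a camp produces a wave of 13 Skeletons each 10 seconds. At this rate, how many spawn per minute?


Spawns per minute = count * (60 / interval)
= 13 * (60 / 10)
= 13 * 6.0
= 78.0

78.0 per minute


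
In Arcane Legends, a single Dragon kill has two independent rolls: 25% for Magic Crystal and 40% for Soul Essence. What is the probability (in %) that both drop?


For independent events, P(both) = P(A) * P(B)
= 25% * 40%
= 1000 / 100 %
= 10.0%

10.0%


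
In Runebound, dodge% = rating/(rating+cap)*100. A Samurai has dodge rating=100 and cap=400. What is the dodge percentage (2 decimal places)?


dodge% = 100 / (100 + 400) * 100
= 100 / 500 * 100
= 0.2 * 100
= 20.00%

20.00%


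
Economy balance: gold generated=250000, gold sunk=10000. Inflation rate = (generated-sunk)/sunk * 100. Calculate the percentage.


Net gold = 250000 - 10000 = 240000
Inflation rate = net / sunk * 100 = 240000 / 10000 * 100
= 24.0 * 100
= 2400.00%

2400.00%


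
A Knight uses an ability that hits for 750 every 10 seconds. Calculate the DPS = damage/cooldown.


DPS = damage / cooldown
= 750 / 10
= 75.00

75.00 DPS


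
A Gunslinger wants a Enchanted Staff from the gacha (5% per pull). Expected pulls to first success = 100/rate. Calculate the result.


Expected pulls for a geometric distribution = 1/p = 100 / rate%
= 100 / 5
= 20.0

20.0 pulls


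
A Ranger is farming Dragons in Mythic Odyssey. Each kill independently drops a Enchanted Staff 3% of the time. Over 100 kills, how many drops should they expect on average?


Expected drops = kills * (drop_rate / 100)
= 100 * (3 / 100)
= 100 * 0.03
= 3.0

3.0 drops


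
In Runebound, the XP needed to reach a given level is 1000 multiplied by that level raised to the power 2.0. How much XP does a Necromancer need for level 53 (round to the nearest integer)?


XP = 1000 * level^2.0
Substitute level = 53:
XP = 1000 * 53^2.0
= 1000 * 2809.0
= 2809000

2809000 XP


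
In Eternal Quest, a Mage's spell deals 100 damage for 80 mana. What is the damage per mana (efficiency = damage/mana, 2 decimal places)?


Efficiency = damage / mana
= 100 / 80
= 1.25

1.25 dmg/mana


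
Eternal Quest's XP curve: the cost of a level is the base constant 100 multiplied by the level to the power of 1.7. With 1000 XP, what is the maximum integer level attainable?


XP = 100 * level^1.7, so level = (XP / 100)^(1/1.7)
= (1000 / 100)^(1/1.7)
= 10.0^0.5882
= 3.8747
Floor: level = 3

level 3


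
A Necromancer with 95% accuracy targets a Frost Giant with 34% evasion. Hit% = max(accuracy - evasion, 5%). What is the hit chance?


accuracy - evasion = 95 - 34 = 61
Apply floor: max(61, 5) = 61
Hit chance = 61%

61%


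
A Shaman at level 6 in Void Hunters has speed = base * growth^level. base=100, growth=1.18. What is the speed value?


value = base * growth^level
= 100 * 1.18^6
= 100 * 2.699554
= 269.96

269.96 speed


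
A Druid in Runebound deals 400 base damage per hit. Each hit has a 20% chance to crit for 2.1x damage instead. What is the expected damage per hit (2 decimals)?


E[dmg] = base * (1 + crit_chance * (crit_mult - 1))
cc as decimal = 20/100 = 0.2
cm - 1 = 2.1 - 1 = 1.1
Bonus factor = 0.2 * 1.1 = 0.22
Total multiplier = 1 + 0.22 = 1.22
Expected damage = 400 * 1.22 = 488.00

488.00 damage


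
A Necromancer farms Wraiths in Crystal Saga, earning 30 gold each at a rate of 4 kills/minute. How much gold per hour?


Gold per minute = 30 * 4 = 120
Gold per hour = 120 * 60 = 7200

7200 gold/hour


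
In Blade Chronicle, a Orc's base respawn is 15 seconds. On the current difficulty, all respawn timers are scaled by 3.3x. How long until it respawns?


Respawn time = base * multiplier
= 15 * 3.3
= 49.5 seconds

49.5 seconds


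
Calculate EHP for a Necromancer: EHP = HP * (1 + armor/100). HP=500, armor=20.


EHP = 500 * (1 + 20/100)
= 500 * (1 + 0.2)
= 500 * 1.2
= 600.0

600.0 EHP


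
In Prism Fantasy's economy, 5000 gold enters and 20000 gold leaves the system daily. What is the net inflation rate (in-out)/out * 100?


Net gold = 5000 - 20000 = -15000
Inflation rate = net / sunk * 100 = -15000 / 20000 * 100
= -0.75 * 100
= -75.00%

-75.00%


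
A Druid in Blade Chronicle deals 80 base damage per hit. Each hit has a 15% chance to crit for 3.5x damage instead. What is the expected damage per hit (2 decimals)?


E[dmg] = base * (1 + crit_chance * (crit_mult - 1))
cc as decimal = 15/100 = 0.15
cm - 1 = 3.5 - 1 = 2.5
Bonus factor = 0.15 * 2.5 = 0.375
Total multiplier = 1 + 0.375 = 1.375
Expected damage = 80 * 1.375 = 110.00

110.00 damage


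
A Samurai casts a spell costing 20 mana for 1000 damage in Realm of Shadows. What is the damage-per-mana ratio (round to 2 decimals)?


Efficiency = damage / mana
= 1000 / 20
= 50.00

50.00 dmg/mana


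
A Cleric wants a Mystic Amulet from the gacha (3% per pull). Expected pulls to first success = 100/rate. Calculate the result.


Expected pulls for a geometric distribution = 1/p = 100 / rate%
= 100 / 3
= 33.33

33.33 pulls


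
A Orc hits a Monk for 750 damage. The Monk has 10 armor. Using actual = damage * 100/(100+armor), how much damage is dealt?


actual = 750 * 100 / (100 + 10)
= 750 * 100 / 110
= 75000 / 110
= 681.82

681.82 damage


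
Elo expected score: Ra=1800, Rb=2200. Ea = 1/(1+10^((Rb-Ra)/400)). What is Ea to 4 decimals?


Elo expected score: Ea = 1/(1 + 10^((Rb-Ra)/400))
Rb - Ra = 2200 - 1800 = 400
(Rb-Ra)/400 = 400/400 = 1.0
10^1.0 = 10.0
Ea = 1/(1 + 10.0) = 1/11.0 = 0.0909

0.0909


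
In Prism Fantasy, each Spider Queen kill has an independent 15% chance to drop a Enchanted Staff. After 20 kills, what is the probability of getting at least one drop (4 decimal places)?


P(at least one) = 1 - P(none) = 1 - (1-p)^n
p = 15/100 = 0.15
1 - p = 0.85
(1 - p)^20 = 0.85^20 = 0.038760
P(at least one) = 1 - 0.038760 = 0.9612

0.9612


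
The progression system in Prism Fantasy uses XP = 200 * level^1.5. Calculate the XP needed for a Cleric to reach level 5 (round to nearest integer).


XP = 200 * level^1.5
Substitute level = 5:
XP = 200 * 5^1.5
= 200 * 11.1803
= 2236

2236 XP


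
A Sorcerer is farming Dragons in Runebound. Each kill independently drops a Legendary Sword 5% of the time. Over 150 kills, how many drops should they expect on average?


Expected drops = kills * (drop_rate / 100)
= 150 * (5 / 100)
= 150 * 0.05
= 7.5

7.5 drops


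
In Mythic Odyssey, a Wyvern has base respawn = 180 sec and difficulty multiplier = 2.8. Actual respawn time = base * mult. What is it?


Respawn time = base * multiplier
= 180 * 2.8
= 504.0 seconds

504.0 seconds


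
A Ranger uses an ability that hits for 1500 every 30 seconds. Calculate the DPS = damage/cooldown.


DPS = damage / cooldown
= 1500 / 30
= 50.00

50.00 DPS


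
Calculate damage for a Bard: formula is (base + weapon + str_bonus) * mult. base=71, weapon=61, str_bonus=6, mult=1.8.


Sum base + weapon + str = 71 + 61 + 6 = 138
Multiply by 1.8:
138 * 1.8 = 248.4

248.4 damage


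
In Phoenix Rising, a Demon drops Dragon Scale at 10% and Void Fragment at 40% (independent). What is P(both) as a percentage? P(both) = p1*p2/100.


For independent events, P(both) = P(A) * P(B)
= 10% * 40%
= 400 / 100 %
= 4.0%

4.0%


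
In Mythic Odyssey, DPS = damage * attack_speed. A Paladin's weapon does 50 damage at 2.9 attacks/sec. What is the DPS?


DPS = damage * attack_speed
= 50 * 2.9
= 145.0

145.0 DPS


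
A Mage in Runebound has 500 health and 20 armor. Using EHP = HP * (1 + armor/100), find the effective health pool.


EHP = 500 * (1 + 20/100)
= 500 * (1 + 0.2)
= 500 * 1.2
= 600.0

600.0 EHP


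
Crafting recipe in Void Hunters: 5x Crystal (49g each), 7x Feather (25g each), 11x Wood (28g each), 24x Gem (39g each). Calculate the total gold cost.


Cost breakdown:
  Crystal: 5 * 49 = 245
  Feather: 7 * 25 = 175
  Wood: 11 * 28 = 308
  Gem: 24 * 39 = 936
Total = 245 + 175 + 308 + 936 = 1664

1664 gold


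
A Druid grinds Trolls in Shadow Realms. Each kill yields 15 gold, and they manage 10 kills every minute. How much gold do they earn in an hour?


Gold per minute = 15 * 10 = 150
Gold per hour = 150 * 60 = 9000

9000 gold/hour


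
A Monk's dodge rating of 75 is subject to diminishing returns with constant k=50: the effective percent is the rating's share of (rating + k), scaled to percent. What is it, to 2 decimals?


effective% = rating / (rating + k) * 100
= 75 / (75 + 50) * 100
= 75 / 125 * 100
= 0.6 * 100
= 60.00%

60.00%


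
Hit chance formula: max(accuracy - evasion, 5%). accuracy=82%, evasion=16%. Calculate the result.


accuracy - evasion = 82 - 16 = 66
Apply floor: max(66, 5) = 66
Hit chance = 66%

66%


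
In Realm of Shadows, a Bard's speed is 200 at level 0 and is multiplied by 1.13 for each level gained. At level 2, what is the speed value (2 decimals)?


value = base * growth^level
= 200 * 1.13^2
= 200 * 1.2769
= 255.38

255.38 speed


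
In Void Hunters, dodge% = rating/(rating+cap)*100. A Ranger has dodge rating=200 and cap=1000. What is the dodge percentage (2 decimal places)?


dodge% = 200 / (200 + 1000) * 100
= 200 / 1200 * 100
= 0.166667 * 100
= 16.67%

16.67%


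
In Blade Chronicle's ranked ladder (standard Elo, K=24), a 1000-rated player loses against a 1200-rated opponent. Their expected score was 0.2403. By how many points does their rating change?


Elo update: delta = K * (S - Ea), where S = 0 (loses)
S - Ea = 0 - 0.2403 = -0.2403
Rating change = 24 * -0.2403
= -5.77

-5.77 rating points


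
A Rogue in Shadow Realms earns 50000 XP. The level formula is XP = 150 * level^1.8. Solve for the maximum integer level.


XP = 150 * level^1.8, so level = (XP / 150)^(1/1.8)
= (50000 / 150)^(1/1.8)
= 333.3333^0.5556
= 25.2115
Floor: level = 25

level 25


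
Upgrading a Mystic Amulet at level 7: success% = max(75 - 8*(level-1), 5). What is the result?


raw_rate = 75 - 8 * (7 - 1)
= 75 - 8 * 6
= 75 - 48
= 27
Apply floor: max(27, 5) = 27%

27%


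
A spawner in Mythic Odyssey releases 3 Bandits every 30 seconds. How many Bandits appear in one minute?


Spawns per minute = count * (60 / interval)
= 3 * (60 / 30)
= 3 * 2.0
= 6.0

6.0 per minute


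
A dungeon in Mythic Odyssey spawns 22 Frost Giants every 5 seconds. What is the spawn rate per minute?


Spawns per minute = count * (60 / interval)
= 22 * (60 / 5)
= 22 * 12.0
= 264.0

264.0 per minute


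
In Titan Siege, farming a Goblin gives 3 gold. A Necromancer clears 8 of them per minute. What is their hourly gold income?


Gold per minute = 3 * 8 = 24
Gold per hour = 24 * 60 = 1440

1440 gold/hour


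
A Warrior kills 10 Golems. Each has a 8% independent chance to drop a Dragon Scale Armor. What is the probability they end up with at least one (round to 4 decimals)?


P(at least one) = 1 - P(none) = 1 - (1-p)^n
p = 8/100 = 0.08
1 - p = 0.92
(1 - p)^10 = 0.92^10 = 0.434388
P(at least one) = 1 - 0.434388 = 0.5656

0.5656


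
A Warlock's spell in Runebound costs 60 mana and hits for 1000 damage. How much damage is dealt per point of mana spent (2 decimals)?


Efficiency = damage / mana
= 1000 / 60
= 16.67

16.67 dmg/mana


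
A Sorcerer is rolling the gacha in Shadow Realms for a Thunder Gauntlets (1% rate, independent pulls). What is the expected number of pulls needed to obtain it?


Expected pulls for a geometric distribution = 1/p = 100 / rate%
= 100 / 1
= 100.0

100.0 pulls


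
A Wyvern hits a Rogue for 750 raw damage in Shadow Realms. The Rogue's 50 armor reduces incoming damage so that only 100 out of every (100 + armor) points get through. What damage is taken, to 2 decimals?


actual = 750 * 100 / (100 + 50)
= 750 * 100 / 150
= 75000 / 150
= 500.00

500.00 damage


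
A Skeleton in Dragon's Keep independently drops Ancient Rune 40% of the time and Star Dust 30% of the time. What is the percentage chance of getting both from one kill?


For independent events, P(both) = P(A) * P(B)
= 40% * 30%
= 1200 / 100 %
= 12.0%

12.0%


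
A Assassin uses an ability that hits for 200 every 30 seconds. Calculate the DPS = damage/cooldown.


DPS = damage / cooldown
= 200 / 30
= 6.67

6.67 DPS


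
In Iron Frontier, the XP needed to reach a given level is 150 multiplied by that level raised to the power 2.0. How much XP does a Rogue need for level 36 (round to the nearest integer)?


XP = 150 * level^2.0
Substitute level = 36:
XP = 150 * 36^2.0
= 150 * 1296.0
= 194400

194400 XP


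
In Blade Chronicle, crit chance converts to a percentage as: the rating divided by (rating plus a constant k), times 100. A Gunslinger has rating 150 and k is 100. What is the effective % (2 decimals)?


effective% = rating / (rating + k) * 100
= 150 / (150 + 100) * 100
= 150 / 250 * 100
= 0.6 * 100
= 60.00%

60.00%


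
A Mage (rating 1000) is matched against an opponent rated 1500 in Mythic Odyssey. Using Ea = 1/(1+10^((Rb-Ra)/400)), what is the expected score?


Elo expected score: Ea = 1/(1 + 10^((Rb-Ra)/400))
Rb - Ra = 1500 - 1000 = 500
(Rb-Ra)/400 = 500/400 = 1.25
10^1.25 = 17.782794
Ea = 1/(1 + 17.782794) = 1/18.782794 = 0.0532

0.0532


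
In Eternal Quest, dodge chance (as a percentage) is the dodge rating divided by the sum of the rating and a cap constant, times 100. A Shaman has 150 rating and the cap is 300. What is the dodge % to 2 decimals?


dodge% = 150 / (150 + 300) * 100
= 150 / 450 * 100
= 0.333333 * 100
= 33.33%

33.33%


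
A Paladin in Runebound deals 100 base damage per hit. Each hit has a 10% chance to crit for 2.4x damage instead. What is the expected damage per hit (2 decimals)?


E[dmg] = base * (1 + crit_chance * (crit_mult - 1))
cc as decimal = 10/100 = 0.1
cm - 1 = 2.4 - 1 = 1.4
Bonus factor = 0.1 * 1.4 = 0.14
Total multiplier = 1 + 0.14 = 1.14
Expected damage = 100 * 1.14 = 114.00

114.00 damage


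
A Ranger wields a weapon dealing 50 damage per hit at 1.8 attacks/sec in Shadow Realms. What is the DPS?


DPS = damage * attack_speed
= 50 * 1.8
= 90.0

90.0 DPS


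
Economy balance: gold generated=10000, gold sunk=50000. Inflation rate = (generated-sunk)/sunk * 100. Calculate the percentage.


Net gold = 10000 - 50000 = -40000
Inflation rate = net / sunk * 100 = -40000 / 50000 * 100
= -0.8 * 100
= -80.00%

-80.00%


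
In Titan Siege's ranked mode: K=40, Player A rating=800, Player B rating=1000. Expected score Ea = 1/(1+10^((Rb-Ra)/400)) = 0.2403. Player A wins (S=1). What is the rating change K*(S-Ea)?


Elo update: delta = K * (S - Ea), where S = 1 (wins)
S - Ea = 1 - 0.2403 = 0.7597
Rating change = 40 * 0.7597
= 30.39

30.39 rating points


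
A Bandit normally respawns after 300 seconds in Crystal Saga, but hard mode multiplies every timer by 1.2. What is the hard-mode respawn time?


Respawn time = base * multiplier
= 300 * 1.2
= 360.0 seconds

360.0 seconds


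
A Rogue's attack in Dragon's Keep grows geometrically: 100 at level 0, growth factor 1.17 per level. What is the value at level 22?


value = base * growth^level
= 100 * 1.17^22
= 100 * 31.629255
= 3162.93

3162.93 attack


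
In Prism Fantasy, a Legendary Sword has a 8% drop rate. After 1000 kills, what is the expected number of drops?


Expected drops = kills * (drop_rate / 100)
= 1000 * (8 / 100)
= 1000 * 0.08
= 80.0

80.0 drops


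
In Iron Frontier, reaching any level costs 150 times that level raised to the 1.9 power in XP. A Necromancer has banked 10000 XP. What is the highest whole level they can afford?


XP = 150 * level^1.9, so level = (XP / 150)^(1/1.9)
= (10000 / 150)^(1/1.9)
= 66.6667^0.5263
= 9.1191
Floor: level = 9

level 9


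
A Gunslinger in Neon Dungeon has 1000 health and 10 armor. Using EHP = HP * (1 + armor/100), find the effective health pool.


EHP = 1000 * (1 + 10/100)
= 1000 * (1 + 0.1)
= 1000 * 1.1
= 1100.0

1100.0 EHP


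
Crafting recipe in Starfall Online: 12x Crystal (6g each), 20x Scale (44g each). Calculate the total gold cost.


Cost breakdown:
  Crystal: 12 * 6 = 72
  Scale: 20 * 44 = 880
Total = 72 + 880 = 952

952 gold


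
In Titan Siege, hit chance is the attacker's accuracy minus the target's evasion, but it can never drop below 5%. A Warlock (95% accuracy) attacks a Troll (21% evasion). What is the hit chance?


accuracy - evasion = 95 - 21 = 74
Apply floor: max(74, 5) = 74
Hit chance = 74%

74%


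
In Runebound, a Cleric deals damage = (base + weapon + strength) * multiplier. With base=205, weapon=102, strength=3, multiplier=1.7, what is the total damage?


Sum base + weapon + str = 205 + 102 + 3 = 310
Multiply by 1.7:
310 * 1.7 = 527.0

527.0 damage


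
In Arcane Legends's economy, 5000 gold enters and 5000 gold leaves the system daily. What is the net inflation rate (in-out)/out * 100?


Net gold = 5000 - 5000 = 0
Inflation rate = net / sunk * 100 = 0 / 5000 * 100
= 0.0 * 100
= 0.00%

0.00%


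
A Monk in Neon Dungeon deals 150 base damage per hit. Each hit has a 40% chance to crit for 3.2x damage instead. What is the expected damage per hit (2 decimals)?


E[dmg] = base * (1 + crit_chance * (crit_mult - 1))
cc as decimal = 40/100 = 0.4
cm - 1 = 3.2 - 1 = 2.2
Bonus factor = 0.4 * 2.2 = 0.88
Total multiplier = 1 + 0.88 = 1.88
Expected damage = 150 * 1.88 = 282.00

282.00 damage


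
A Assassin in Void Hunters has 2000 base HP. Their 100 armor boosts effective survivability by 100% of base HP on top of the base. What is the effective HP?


EHP = 2000 * (1 + 100/100)
= 2000 * (1 + 1.0)
= 2000 * 2.0
= 4000.0

4000.0 EHP


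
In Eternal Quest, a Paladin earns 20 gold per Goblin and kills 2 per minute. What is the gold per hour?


Gold per minute = 20 * 2 = 40
Gold per hour = 40 * 60 = 2400

2400 gold/hour


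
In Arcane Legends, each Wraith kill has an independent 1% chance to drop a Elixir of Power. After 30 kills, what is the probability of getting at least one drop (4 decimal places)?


P(at least one) = 1 - P(none) = 1 - (1-p)^n
p = 1/100 = 0.01
1 - p = 0.99
(1 - p)^30 = 0.99^30 = 0.739700
P(at least one) = 1 - 0.739700 = 0.2603

0.2603


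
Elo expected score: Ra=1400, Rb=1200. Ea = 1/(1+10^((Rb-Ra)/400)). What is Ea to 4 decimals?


Elo expected score: Ea = 1/(1 + 10^((Rb-Ra)/400))
Rb - Ra = 1200 - 1400 = -200
(Rb-Ra)/400 = -200/400 = -0.5
10^-0.5 = 0.316228
Ea = 1/(1 + 0.316228) = 1/1.316228 = 0.7597

0.7597


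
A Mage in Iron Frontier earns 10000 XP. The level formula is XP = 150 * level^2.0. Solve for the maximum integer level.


XP = 150 * level^2.0, so level = (XP / 150)^(1/2.0)
= (10000 / 150)^(1/2.0)
= 66.6667^0.5
= 8.165
Floor: level = 8

level 8


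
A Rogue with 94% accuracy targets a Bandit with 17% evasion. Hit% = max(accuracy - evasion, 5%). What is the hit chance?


accuracy - evasion = 94 - 17 = 77
Apply floor: max(77, 5) = 77
Hit chance = 77%

77%


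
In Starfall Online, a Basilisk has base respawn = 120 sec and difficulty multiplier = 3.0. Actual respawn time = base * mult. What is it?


Respawn time = base * multiplier
= 120 * 3.0
= 360.0 seconds

360.0 seconds


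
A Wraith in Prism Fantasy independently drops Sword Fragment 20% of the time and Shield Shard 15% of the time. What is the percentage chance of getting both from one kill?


For independent events, P(both) = P(A) * P(B)
= 20% * 15%
= 300 / 100 %
= 3.0%

3.0%


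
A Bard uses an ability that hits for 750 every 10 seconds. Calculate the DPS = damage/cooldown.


DPS = damage / cooldown
= 750 / 10
= 75.00

75.00 DPS


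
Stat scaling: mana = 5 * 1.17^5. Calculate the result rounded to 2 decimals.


value = base * growth^level
= 5 * 1.17^5
= 5 * 2.192448
= 10.96

10.96 mana


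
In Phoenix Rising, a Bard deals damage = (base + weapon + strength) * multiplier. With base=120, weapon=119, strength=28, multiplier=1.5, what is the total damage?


Sum base + weapon + str = 120 + 119 + 28 = 267
Multiply by 1.5:
267 * 1.5 = 400.5

400.5 damage


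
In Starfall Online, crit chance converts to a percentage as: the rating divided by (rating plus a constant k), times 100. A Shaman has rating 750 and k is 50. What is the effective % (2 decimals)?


effective% = rating / (rating + k) * 100
= 750 / (750 + 50) * 100
= 750 / 800 * 100
= 0.9375 * 100
= 93.75%

93.75%


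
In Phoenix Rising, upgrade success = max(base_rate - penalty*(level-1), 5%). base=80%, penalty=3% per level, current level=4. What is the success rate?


raw_rate = 80 - 3 * (4 - 1)
= 80 - 3 * 3
= 80 - 9
= 71
Apply floor: max(71, 5) = 71%

71%


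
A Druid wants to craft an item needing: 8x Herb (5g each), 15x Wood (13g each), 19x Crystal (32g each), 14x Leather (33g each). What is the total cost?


Cost breakdown:
  Herb: 8 * 5 = 40
  Wood: 15 * 13 = 195
  Crystal: 19 * 32 = 608
  Leather: 14 * 33 = 462
Total = 40 + 195 + 608 + 462 = 1305

1305 gold


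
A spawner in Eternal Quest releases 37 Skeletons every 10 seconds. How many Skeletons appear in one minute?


Spawns per minute = count * (60 / interval)
= 37 * (60 / 10)
= 37 * 6.0
= 222.0

222.0 per minute


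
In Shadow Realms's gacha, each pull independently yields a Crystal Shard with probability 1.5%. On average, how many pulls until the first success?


Expected pulls for a geometric distribution = 1/p = 100 / rate%
= 100 / 1.5
= 66.67

66.67 pulls


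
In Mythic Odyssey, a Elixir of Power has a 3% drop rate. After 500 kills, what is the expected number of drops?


Expected drops = kills * (drop_rate / 100)
= 500 * (3 / 100)
= 500 * 0.03
= 15.0

15.0 drops


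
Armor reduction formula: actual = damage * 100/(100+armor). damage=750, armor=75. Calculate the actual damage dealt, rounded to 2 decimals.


actual = 750 * 100 / (100 + 75)
= 750 * 100 / 175
= 75000 / 175
= 428.57

428.57 damage


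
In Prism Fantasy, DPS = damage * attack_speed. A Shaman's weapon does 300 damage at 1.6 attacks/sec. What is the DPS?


DPS = damage * attack_speed
= 300 * 1.6
= 480.0

480.0 DPS


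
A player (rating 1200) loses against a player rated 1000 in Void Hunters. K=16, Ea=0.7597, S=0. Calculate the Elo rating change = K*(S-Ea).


Elo update: delta = K * (S - Ea), where S = 0 (loses)
S - Ea = 0 - 0.7597 = -0.7597
Rating change = 16 * -0.7597
= -12.16

-12.16 rating points


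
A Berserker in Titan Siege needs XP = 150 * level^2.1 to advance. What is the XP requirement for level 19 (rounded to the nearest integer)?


XP = 150 * level^2.1
Substitute level = 19:
XP = 150 * 19^2.1
= 150 * 484.5991
= 72690

72690 XP


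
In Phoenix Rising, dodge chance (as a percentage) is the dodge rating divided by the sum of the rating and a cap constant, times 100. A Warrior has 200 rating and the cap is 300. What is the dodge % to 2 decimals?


dodge% = 200 / (200 + 300) * 100
= 200 / 500 * 100
= 0.4 * 100
= 40.00%

40.00%


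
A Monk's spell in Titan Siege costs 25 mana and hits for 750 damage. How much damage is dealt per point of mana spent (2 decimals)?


Efficiency = damage / mana
= 750 / 25
= 30.00

30.00 dmg/mana


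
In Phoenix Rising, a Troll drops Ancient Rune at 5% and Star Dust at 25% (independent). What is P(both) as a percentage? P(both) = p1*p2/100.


For independent events, P(both) = P(A) * P(B)
= 5% * 25%
= 125 / 100 %
= 1.25%

1.25%


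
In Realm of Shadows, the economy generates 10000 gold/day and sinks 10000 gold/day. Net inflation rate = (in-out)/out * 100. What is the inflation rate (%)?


Net gold = 10000 - 10000 = 0
Inflation rate = net / sunk * 100 = 0 / 10000 * 100
= 0.0 * 100
= 0.00%

0.00%


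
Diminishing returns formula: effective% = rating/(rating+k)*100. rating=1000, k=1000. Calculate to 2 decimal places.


effective% = rating / (rating + k) * 100
= 1000 / (1000 + 1000) * 100
= 1000 / 2000 * 100
= 0.5 * 100
= 50.00%

50.00%


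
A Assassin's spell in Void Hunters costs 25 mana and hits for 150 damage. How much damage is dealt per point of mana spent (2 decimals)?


Efficiency = damage / mana
= 150 / 25
= 6.00

6.00 dmg/mana


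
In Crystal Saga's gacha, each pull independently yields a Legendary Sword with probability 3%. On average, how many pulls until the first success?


Expected pulls for a geometric distribution = 1/p = 100 / rate%
= 100 / 3
= 33.33

33.33 pulls


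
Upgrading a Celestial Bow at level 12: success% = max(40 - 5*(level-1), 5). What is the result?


raw_rate = 40 - 5 * (12 - 1)
= 40 - 5 * 11
= 40 - 55
= -15
Apply floor: max(-15, 5) = 5%

5%


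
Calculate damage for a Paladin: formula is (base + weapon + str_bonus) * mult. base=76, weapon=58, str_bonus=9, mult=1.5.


Sum base + weapon + str = 76 + 58 + 9 = 143
Multiply by 1.5:
143 * 1.5 = 214.5

214.5 damage


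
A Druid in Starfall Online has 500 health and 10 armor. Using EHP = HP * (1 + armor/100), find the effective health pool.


EHP = 500 * (1 + 10/100)
= 500 * (1 + 0.1)
= 500 * 1.1
= 550.0

550.0 EHP


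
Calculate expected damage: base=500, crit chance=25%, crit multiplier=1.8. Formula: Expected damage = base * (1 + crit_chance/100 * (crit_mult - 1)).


E[dmg] = base * (1 + crit_chance * (crit_mult - 1))
cc as decimal = 25/100 = 0.25
cm - 1 = 1.8 - 1 = 0.8
Bonus factor = 0.25 * 0.8 = 0.2
Total multiplier = 1 + 0.2 = 1.2
Expected damage = 500 * 1.2 = 600.00

600.00 damage


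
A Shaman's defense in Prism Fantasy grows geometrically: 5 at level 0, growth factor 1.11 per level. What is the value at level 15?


value = base * growth^level
= 5 * 1.11^15
= 5 * 4.784589
= 23.92

23.92 defense


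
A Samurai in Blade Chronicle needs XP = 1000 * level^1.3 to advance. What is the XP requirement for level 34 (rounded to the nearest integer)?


XP = 1000 * level^1.3
Substitute level = 34:
XP = 1000 * 34^1.3
= 1000 * 97.9315
= 97932

97932 XP


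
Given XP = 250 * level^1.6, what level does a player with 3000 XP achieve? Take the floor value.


XP = 250 * level^1.6, so level = (XP / 250)^(1/1.6)
= (3000 / 250)^(1/1.6)
= 12.0^0.625
= 4.7259
Floor: level = 4

level 4


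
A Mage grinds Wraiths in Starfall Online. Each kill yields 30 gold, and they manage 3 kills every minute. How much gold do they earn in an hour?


Gold per minute = 30 * 3 = 90
Gold per hour = 90 * 60 = 5400

5400 gold/hour


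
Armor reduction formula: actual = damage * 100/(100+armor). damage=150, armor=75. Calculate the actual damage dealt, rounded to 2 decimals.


actual = 150 * 100 / (100 + 75)
= 150 * 100 / 175
= 15000 / 175
= 85.71

85.71 damage


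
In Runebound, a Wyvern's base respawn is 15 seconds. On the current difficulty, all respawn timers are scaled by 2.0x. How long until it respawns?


Respawn time = base * multiplier
= 15 * 2.0
= 30.0 seconds

30.0 seconds


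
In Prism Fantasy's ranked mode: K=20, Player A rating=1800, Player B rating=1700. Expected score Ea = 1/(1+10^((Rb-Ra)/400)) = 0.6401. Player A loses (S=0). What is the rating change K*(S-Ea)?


Elo update: delta = K * (S - Ea), where S = 0 (loses)
S - Ea = 0 - 0.6401 = -0.6401
Rating change = 20 * -0.6401
= -12.80

-12.80 rating points


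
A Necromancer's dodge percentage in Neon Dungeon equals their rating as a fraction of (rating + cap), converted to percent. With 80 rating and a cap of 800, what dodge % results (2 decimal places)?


dodge% = 80 / (80 + 800) * 100
= 80 / 880 * 100
= 0.090909 * 100
= 9.09%

9.09%


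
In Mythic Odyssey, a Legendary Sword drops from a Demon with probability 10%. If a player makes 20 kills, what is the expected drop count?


Expected drops = kills * (drop_rate / 100)
= 20 * (10 / 100)
= 20 * 0.1
= 2.0

2.0 drops


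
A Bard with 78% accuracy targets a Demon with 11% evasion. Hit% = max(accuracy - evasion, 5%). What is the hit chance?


accuracy - evasion = 78 - 11 = 67
Apply floor: max(67, 5) = 67
Hit chance = 67%

67%


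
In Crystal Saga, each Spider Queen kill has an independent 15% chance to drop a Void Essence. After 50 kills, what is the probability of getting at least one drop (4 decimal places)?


P(at least one) = 1 - P(none) = 1 - (1-p)^n
p = 15/100 = 0.15
1 - p = 0.85
(1 - p)^50 = 0.85^50 = 0.000296
P(at least one) = 1 - 0.000296 = 0.9997

0.9997


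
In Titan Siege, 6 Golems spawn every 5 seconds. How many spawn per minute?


Spawns per minute = count * (60 / interval)
= 6 * (60 / 5)
= 6 * 12.0
= 72.0

72.0 per minute


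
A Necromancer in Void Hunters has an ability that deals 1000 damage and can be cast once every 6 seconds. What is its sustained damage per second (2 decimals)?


DPS = damage / cooldown
= 1000 / 6
= 166.67

166.67 DPS


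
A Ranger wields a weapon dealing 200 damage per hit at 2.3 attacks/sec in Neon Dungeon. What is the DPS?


DPS = damage * attack_speed
= 200 * 2.3
= 460.0

460.0 DPS


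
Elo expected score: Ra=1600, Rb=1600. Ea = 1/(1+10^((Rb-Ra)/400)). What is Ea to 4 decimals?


Elo expected score: Ea = 1/(1 + 10^((Rb-Ra)/400))
Rb - Ra = 1600 - 1600 = 0
(Rb-Ra)/400 = 0/400 = 0.0
10^0.0 = 1.0
Ea = 1/(1 + 1.0) = 1/2.0 = 0.5000

0.5000


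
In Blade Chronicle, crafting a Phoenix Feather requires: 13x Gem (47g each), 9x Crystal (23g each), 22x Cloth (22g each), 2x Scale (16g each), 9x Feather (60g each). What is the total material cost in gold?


Cost breakdown:
  Gem: 13 * 47 = 611
  Crystal: 9 * 23 = 207
  Cloth: 22 * 22 = 484
  Scale: 2 * 16 = 32
  Feather: 9 * 60 = 540
Total = 611 + 207 + 484 + 32 + 540 = 1874

1874 gold


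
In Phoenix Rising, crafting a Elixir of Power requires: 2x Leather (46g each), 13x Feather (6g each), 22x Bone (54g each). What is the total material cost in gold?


Cost breakdown:
  Leather: 2 * 46 = 92
  Feather: 13 * 6 = 78
  Bone: 22 * 54 = 1188
Total = 92 + 78 + 1188 = 1358

1358 gold


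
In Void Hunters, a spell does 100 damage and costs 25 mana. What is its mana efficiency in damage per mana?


Efficiency = damage / mana
= 100 / 25
= 4.00

4.00 dmg/mana


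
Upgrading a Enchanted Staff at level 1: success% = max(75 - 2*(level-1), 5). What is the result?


raw_rate = 75 - 2 * (1 - 1)
= 75 - 2 * 0
= 75 - 0
= 75
Apply floor: max(75, 5) = 75%

75%


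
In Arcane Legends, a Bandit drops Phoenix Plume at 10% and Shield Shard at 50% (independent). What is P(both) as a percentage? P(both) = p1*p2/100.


For independent events, P(both) = P(A) * P(B)
= 10% * 50%
= 500 / 100 %
= 5.0%

5.0%


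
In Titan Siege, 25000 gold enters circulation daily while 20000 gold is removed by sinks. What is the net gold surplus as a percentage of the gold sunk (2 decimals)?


Net gold = 25000 - 20000 = 5000
Inflation rate = net / sunk * 100 = 5000 / 20000 * 100
= 0.25 * 100
= 25.00%

25.00%


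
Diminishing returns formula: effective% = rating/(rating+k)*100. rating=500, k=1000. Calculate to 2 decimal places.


effective% = rating / (rating + k) * 100
= 500 / (500 + 1000) * 100
= 500 / 1500 * 100
= 0.333333 * 100
= 33.33%

33.33%


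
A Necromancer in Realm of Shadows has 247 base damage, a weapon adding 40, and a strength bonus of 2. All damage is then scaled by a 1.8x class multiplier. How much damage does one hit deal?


Sum base + weapon + str = 247 + 40 + 2 = 289
Multiply by 1.8:
289 * 1.8 = 520.2

520.2 damage


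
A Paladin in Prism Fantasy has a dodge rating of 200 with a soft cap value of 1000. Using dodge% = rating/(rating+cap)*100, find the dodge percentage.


dodge% = 200 / (200 + 1000) * 100
= 200 / 1200 * 100
= 0.166667 * 100
= 16.67%

16.67%


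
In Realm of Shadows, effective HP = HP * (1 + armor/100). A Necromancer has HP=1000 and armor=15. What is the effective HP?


EHP = 1000 * (1 + 15/100)
= 1000 * (1 + 0.15)
= 1000 * 1.15
= 1150.0

1150.0 EHP


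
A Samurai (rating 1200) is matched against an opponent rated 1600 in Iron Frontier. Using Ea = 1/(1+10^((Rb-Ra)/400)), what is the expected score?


Elo expected score: Ea = 1/(1 + 10^((Rb-Ra)/400))
Rb - Ra = 1600 - 1200 = 400
(Rb-Ra)/400 = 400/400 = 1.0
10^1.0 = 10.0
Ea = 1/(1 + 10.0) = 1/11.0 = 0.0909

0.0909


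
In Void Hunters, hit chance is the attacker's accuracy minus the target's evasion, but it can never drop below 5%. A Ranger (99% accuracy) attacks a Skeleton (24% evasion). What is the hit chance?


accuracy - evasion = 99 - 24 = 75
Apply floor: max(75, 5) = 75
Hit chance = 75%

75%


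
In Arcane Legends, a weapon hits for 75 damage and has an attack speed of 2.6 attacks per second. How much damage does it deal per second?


DPS = damage * attack_speed
= 75 * 2.6
= 195.0

195.0 DPS


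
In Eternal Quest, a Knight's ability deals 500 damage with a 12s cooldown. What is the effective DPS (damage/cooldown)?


DPS = damage / cooldown
= 500 / 12
= 41.67

41.67 DPS


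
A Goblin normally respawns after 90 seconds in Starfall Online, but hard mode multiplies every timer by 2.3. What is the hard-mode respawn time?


Respawn time = base * multiplier
= 90 * 2.3
= 207.0 seconds

207.0 seconds


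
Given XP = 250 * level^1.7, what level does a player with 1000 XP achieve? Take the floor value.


XP = 250 * level^1.7, so level = (XP / 250)^(1/1.7)
= (1000 / 250)^(1/1.7)
= 4.0^0.5882
= 2.2602
Floor: level = 2

level 2


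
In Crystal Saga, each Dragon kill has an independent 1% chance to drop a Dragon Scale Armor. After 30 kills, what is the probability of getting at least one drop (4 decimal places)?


P(at least one) = 1 - P(none) = 1 - (1-p)^n
p = 1/100 = 0.01
1 - p = 0.99
(1 - p)^30 = 0.99^30 = 0.739700
P(at least one) = 1 - 0.739700 = 0.2603

0.2603


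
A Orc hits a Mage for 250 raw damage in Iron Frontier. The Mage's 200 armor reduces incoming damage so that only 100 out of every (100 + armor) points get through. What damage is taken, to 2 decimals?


actual = 250 * 100 / (100 + 200)
= 250 * 100 / 300
= 25000 / 300
= 83.33

83.33 damage


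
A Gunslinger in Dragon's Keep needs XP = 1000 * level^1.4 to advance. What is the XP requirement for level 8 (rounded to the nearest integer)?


XP = 1000 * level^1.4
Substitute level = 8:
XP = 1000 * 8^1.4
= 1000 * 18.3792
= 18379

18379 XP


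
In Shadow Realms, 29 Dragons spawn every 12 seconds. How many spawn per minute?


Spawns per minute = count * (60 / interval)
= 29 * (60 / 12)
= 29 * 5.0
= 145.0

145.0 per minute


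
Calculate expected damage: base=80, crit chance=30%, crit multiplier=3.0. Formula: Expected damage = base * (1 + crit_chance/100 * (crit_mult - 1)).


E[dmg] = base * (1 + crit_chance * (crit_mult - 1))
cc as decimal = 30/100 = 0.3
cm - 1 = 3.0 - 1 = 2.0
Bonus factor = 0.3 * 2.0 = 0.6
Total multiplier = 1 + 0.6 = 1.6
Expected damage = 80 * 1.6 = 128.00

128.00 damage


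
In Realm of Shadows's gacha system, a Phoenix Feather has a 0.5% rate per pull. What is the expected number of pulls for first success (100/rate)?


Expected pulls for a geometric distribution = 1/p = 100 / rate%
= 100 / 0.5
= 200.0

200.0 pulls


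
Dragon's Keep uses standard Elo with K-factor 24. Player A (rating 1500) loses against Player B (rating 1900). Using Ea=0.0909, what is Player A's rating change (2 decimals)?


Elo update: delta = K * (S - Ea), where S = 0 (loses)
S - Ea = 0 - 0.0909 = -0.0909
Rating change = 24 * -0.0909
= -2.18

-2.18 rating points


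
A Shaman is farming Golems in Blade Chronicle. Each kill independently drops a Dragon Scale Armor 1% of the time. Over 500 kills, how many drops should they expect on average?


Expected drops = kills * (drop_rate / 100)
= 500 * (1 / 100)
= 500 * 0.01
= 5.0

5.0 drops


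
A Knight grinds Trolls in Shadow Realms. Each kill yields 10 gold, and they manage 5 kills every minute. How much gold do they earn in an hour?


Gold per minute = 10 * 5 = 50
Gold per hour = 50 * 60 = 3000

3000 gold/hour


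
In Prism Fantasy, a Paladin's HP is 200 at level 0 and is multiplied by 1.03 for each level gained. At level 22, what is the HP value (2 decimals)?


value = base * growth^level
= 200 * 1.03^22
= 200 * 1.916103
= 383.22

383.22 HP


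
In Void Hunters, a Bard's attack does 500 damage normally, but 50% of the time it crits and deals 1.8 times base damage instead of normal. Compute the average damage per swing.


E[dmg] = base * (1 + crit_chance * (crit_mult - 1))
cc as decimal = 50/100 = 0.5
cm - 1 = 1.8 - 1 = 0.8
Bonus factor = 0.5 * 0.8 = 0.4
Total multiplier = 1 + 0.4 = 1.4
Expected damage = 500 * 1.4 = 700.00

700.00 damage


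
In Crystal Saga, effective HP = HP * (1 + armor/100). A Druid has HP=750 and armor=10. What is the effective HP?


EHP = 750 * (1 + 10/100)
= 750 * (1 + 0.1)
= 750 * 1.1
= 825.0

825.0 EHP


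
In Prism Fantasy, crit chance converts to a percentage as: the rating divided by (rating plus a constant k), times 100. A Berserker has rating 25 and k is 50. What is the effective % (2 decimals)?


effective% = rating / (rating + k) * 100
= 25 / (25 + 50) * 100
= 25 / 75 * 100
= 0.333333 * 100
= 33.33%

33.33%


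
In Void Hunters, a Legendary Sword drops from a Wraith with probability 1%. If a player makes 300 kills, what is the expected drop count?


Expected drops = kills * (drop_rate / 100)
= 300 * (1 / 100)
= 300 * 0.01
= 3.0

3.0 drops


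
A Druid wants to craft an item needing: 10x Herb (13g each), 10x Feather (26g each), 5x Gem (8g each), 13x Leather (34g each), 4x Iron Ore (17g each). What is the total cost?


Cost breakdown:
  Herb: 10 * 13 = 130
  Feather: 10 * 26 = 260
  Gem: 5 * 8 = 40
  Leather: 13 * 34 = 442
  Iron Ore: 4 * 17 = 68
Total = 130 + 260 + 40 + 442 + 68 = 940

940 gold


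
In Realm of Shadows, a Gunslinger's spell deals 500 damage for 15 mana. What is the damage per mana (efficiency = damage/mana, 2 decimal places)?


Efficiency = damage / mana
= 500 / 15
= 33.33

33.33 dmg/mana
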